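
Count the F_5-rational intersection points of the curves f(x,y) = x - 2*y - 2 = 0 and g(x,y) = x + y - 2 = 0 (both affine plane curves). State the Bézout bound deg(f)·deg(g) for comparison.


Common zeros: {(2, 0)}; count = 1; Bézout bound = 1.

deg(f) = 1, deg(g) = 1, so Bézout bound = 1.
Scan x ∈ F_5. For each x, list the y ∈ F_5 with f(x, y) ≡ 0 and those with g(x, y) ≡ 0 (mod 5); the common zeros in that column are the intersection.
  x = 0: f ≡ 0 at y ∈ {4}; g ≡ 0 at y ∈ {2}; common: ∅.
  x = 1: f ≡ 0 at y ∈ {2}; g ≡ 0 at y ∈ {1}; common: ∅.
  x = 2: f ≡ 0 at y ∈ {0}; g ≡ 0 at y ∈ {0}; common: {0}.
  x = 3: f ≡ 0 at y ∈ {3}; g ≡ 0 at y ∈ {4}; common: ∅.
  x = 4: f ≡ 0 at y ∈ {1}; g ≡ 0 at y ∈ {3}; common: ∅.
Collecting: common zeros = {(2, 0)}, so the count is 1.
Comparison with the Bézout bound: 1 ≤ 1 = deg(f)·deg(g), as expected for curves with no common component (the bound is attained).


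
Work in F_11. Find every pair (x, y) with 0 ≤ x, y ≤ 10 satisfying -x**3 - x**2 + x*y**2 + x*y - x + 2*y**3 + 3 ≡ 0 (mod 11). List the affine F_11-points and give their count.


Affine F_11-points: {(0, 5), (1, 0), (1, 2), (1, 3), (2, 0), (5, 7), (5, 8), (5, 10), (6, 6), (7, 0), (7, 6), (7, 7), (8, 2), (8, 6), (8, 10), (9, 7), (9, 9)}; count = 17.

For each of the 121 pairs (x, y) ∈ F_11², evaluate f(x, y) mod 11. Record the zeros.
  x = 0: [0↦3, 1↦5, 2↦8, 3↦2, 4↦10, 5↦0, 6↦6, 7↦7, 8↦4, 9↦9, 10↦1]  zeros at y ∈ {5}
  x = 1: [0↦0, 1↦4, 2↦0, 3↦0, 4↦5, 5↦5, 6↦1, 7↦5, 8↦7, 9↦8, 10↦9]  zeros at y ∈ {0, 2, 3}
  x = 2: [0↦0, 1↦6, 2↦6, 3↦1, 4↦3, 5↦2, 6↦10, 7↦6, 8↦2, 9↦10, 10↦9]  zeros at y ∈ {0}
  x = 3: [0↦8, 1↦5, 2↦9, 3↦10, 4↦9, 5↦7, 6↦5, 7↦4, 8↦5, 9↦9, 10↦6]  zeros at y ∈ ∅
  x = 4: [0↦7, 1↦6, 2↦3, 3↦10, 4↦6, 5↦3, 6↦2, 7↦4, 8↦10, 9↦10, 10↦5]  zeros at y ∈ ∅
  x = 5: [0↦2, 1↦3, 2↦4, 3↦6, 4↦10, 5↦6, 6↦6, 7↦0, 8↦0, 9↦7, 10↦0]  zeros at y ∈ {7, 8, 10}
  x = 6: [0↦9, 1↦1, 2↦6, 3↦3, 4↦4, 5↦10, 6↦0, 7↦8, 8↦2, 9↦5, 10↦7]  zeros at y ∈ {6}
  x = 7: [0↦0, 1↦5, 2↦3, 3↦6, 4↦4, 5↦9, 6↦0, 7↦0, 8↦10, 9↦9, 10↦9]  zeros at y ∈ {0, 6, 7}
  x = 8: [0↦2, 1↦9, 2↦0, 3↦9, 4↦4, 5↦8, 6↦0, 7↦3, 8↦7, 9↦2, 10↦0]  zeros at y ∈ {2, 6, 10}
  x = 9: [0↦9, 1↦7, 2↦2, 3↦6, 4↦9, 5↦1, 6↦5, 7↦0, 8↦9, 9↦0, 10↦7]  zeros at y ∈ {7, 9}
  x = 10: [0↦4, 1↦4, 2↦3, 3↦2, 4↦2, 5↦4, 6↦9, 7↦7, 8↦10, 9↦8, 10↦2]  zeros at y ∈ ∅
Collecting zeros: affine points = {(0, 5), (1, 0), (1, 2), (1, 3), (2, 0), (5, 7), (5, 8), (5, 10), (6, 6), (7, 0), (7, 6), (7, 7), (8, 2), (8, 6), (8, 10), (9, 7), (9, 9)}.
Total count |C(F_11)_aff| = 17.


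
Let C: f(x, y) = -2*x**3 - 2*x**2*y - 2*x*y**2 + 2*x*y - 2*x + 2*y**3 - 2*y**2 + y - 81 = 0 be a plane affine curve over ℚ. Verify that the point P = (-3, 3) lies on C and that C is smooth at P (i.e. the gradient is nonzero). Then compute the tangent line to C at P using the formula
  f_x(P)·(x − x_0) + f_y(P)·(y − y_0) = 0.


Tangent line at P: -32*x + 55*y - 261 = 0.

Step 1: f(-3, 3) = 0, so P lies on C.
Step 2: partial derivatives
  f_x(x, y) = -6*x**2 - 4*x*y - 2*y**2 + 2*y - 2, f_y(x, y) = -2*x**2 - 4*x*y + 2*x + 6*y**2 - 4*y + 1.
  f_x(P) = -32, f_y(P) = 55 (gradient nonzero, so P is smooth).
Step 3: tangent line at P: -32·(x − -3) + 55·(y − 3) = 0.
Expanding: -32*x + 55*y - 261 = 0.


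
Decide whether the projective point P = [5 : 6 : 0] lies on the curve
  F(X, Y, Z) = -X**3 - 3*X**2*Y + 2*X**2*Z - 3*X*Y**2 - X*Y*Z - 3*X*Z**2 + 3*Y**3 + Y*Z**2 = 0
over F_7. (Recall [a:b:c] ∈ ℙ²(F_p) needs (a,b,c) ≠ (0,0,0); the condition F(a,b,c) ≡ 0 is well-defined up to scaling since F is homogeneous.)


F(5,6,0) ≡ 2 (mod 7); P is NOT on the curve.

Evaluate F(5, 6, 0) term-by-term (mod 7).
  -X**3 ↦ -1·125·1·1 = -125
  -3*X**2*Y ↦ -3·25·6·1 = -450
  2*X**2*Z ↦ 2·25·1·0 = 0
  -3*X*Y**2 ↦ -3·5·36·1 = -540
  -X*Y*Z ↦ -1·5·6·0 = 0
  -3*X*Z**2 ↦ -3·5·1·0 = 0
  3*Y**3 ↦ 3·1·216·1 = 648
  Y*Z**2 ↦ 1·1·6·0 = 0
Sum: F(5, 6, 0) = (-125) + (-450) + (0) + (-540) + (0) + (0) + (648) + (0) = -467.
Reducing mod 7: -467 ≡ 2 (mod 7).
Since F(a, b, c) ≡ 2 ≠ 0 (mod 7), P does NOT lie on the curve.


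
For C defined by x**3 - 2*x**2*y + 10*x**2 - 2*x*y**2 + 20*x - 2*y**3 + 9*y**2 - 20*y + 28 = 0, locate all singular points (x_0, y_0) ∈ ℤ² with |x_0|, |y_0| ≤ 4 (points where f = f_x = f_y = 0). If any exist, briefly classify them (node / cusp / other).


Singular points: {(-2, 2)}; classification: cusp.

Compute partial derivatives:
  f_x = 3*x**2 - 4*x*y + 20*x - 2*y**2 + 20.
  f_y = -2*x**2 - 4*x*y - 6*y**2 + 18*y - 20.
Scan x_0 ∈ {−4, ..., 4}. For each x_0, f_y(x_0, y) is a polynomial in y; find its integer roots y ∈ {−4, ..., 4}, then test f_x and f at those candidates.
  x = -4: f_y(-4, y) = -6*y**2 + 34*y - 52; no integer root y with |y| ≤ 4.
  x = -3: f_y(-3, y) = -6*y**2 + 30*y - 38; no integer root y with |y| ≤ 4.
  x = -2: f_y(-2, y) = -6*y**2 + 26*y - 28; vanishes at y ∈ {2}. (-2, 2): f_x = 0, f = 0 — SINGULAR.
  x = -1: f_y(-1, y) = -6*y**2 + 22*y - 22; no integer root y with |y| ≤ 4.
  x = 0: f_y(0, y) = -6*y**2 + 18*y - 20; no integer root y with |y| ≤ 4.
  x = 1: f_y(1, y) = -6*y**2 + 14*y - 22; no integer root y with |y| ≤ 4.
  x = 2: f_y(2, y) = -6*y**2 + 10*y - 28; no integer root y with |y| ≤ 4.
  x = 3: f_y(3, y) = -6*y**2 + 6*y - 38; no integer root y with |y| ≤ 4.
  x = 4: f_y(4, y) = -6*y**2 + 2*y - 52; no integer root y with |y| ≤ 4.
Only singular point on the grid: (-2, 2).
Classify: substitute x = -2 + u, y = 2 + v and expand: f = u**3 - 2*u**2*v - 2*u*v**2 - 2*v**3 + v**2.
No constant or linear terms (consistent with a singular point). Quadratic part: v**2. Cubic part: u**3 - 2*u**2*v - 2*u*v**2 - 2*v**3.
The quadratic part v**2 is a perfect square, so there is a single (double) tangent line v = 0, i.e. y = 2. Restricting the cubic part to that line (v = 0) leaves u**3 ≠ 0, so f is not divisible by v and the branch is v² ≈ -u**3 to lowest order — this is a cusp.
Classification: cusp.


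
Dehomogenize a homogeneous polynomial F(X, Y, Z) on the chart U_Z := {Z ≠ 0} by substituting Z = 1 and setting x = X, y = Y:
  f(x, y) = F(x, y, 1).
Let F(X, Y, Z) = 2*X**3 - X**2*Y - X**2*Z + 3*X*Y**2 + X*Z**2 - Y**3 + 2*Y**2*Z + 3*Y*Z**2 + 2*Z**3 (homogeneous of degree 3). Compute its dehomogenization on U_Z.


f(x, y) = 2*x**3 - x**2*y - x**2 + 3*x*y**2 + x - y**3 + 2*y**2 + 3*y + 2

On U_Z we set Z = 1. Each monomial c·X^i·Y^j·Z^k in F becomes c·x^i·y^j·1^k = c·x^i·y^j.
Substituting Z = 1: F(X, Y, 1) = 2*x**3 - x**2*y - x**2 + 3*x*y**2 + x - y**3 + 2*y**2 + 3*y + 2.
Note: deg(f) ≤ deg(F) = 3; strict inequality happens when F is divisible by Z (lost terms).


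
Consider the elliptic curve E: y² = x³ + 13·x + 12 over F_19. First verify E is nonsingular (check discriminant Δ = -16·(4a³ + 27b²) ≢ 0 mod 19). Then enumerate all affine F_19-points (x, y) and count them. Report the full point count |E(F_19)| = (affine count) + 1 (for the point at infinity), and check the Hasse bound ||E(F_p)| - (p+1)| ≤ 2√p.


Affine points = {(1, 8), (1, 11), (7, 3), (7, 16), (8, 1), (8, 18), (11, 2), (11, 17), (17, 4), (17, 15), (18, 6), (18, 13)}; affine count = 12; |E(F_19)| = 13.

Discriminant check: Δ ∝ 4a³ + 27b² = 4·13³ + 27·12² = 4·2197 + 27·144 ≡ 3 (mod 19). Nonzero ⇒ E is nonsingular.
For each x ∈ F_19, compute rhs = x³ + 13·x + 12 mod 19, then count y ∈ F_19 with y² ≡ rhs.
  x = 0: rhs = 12, matching y values: none (0 points).
  x = 1: rhs = 7, matching y values: 8, 11 (2 points).
  x = 2: rhs = 8, matching y values: none (0 points).
  x = 3: rhs = 2, matching y values: none (0 points).
  x = 4: rhs = 14, matching y values: none (0 points).
  x = 5: rhs = 12, matching y values: none (0 points).
  x = 6: rhs = 2, matching y values: none (0 points).
  x = 7: rhs = 9, matching y values: 3, 16 (2 points).
  x = 8: rhs = 1, matching y values: 1, 18 (2 points).
  x = 9: rhs = 3, matching y values: none (0 points).
  x = 10: rhs = 2, matching y values: none (0 points).
  x = 11: rhs = 4, matching y values: 2, 17 (2 points).
  x = 12: rhs = 15, matching y values: none (0 points).
  x = 13: rhs = 3, matching y values: none (0 points).
  x = 14: rhs = 12, matching y values: none (0 points).
  x = 15: rhs = 10, matching y values: none (0 points).
  x = 16: rhs = 3, matching y values: none (0 points).
  x = 17: rhs = 16, matching y values: 4, 15 (2 points).
  x = 18: rhs = 17, matching y values: 6, 13 (2 points).
Total affine count: 12.
Full point count |E(F_19)| = 12 + 1 = 13.
Hasse bound: |13 − (19+1)| = |-7| = 7 ≤ 2√19 ≈ 8.7178 ✓.


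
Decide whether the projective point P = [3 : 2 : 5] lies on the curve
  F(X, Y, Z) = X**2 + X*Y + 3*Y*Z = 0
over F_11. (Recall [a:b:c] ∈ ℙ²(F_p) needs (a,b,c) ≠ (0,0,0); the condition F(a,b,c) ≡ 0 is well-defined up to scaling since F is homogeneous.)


F(3,2,5) ≡ 1 (mod 11); P is NOT on the curve.

Evaluate F(3, 2, 5) term-by-term (mod 11).
  X**2 ↦ 1·9·1·1 = 9
  X*Y ↦ 1·3·2·1 = 6
  3*Y*Z ↦ 3·1·2·5 = 30
Sum: F(3, 2, 5) = (9) + (6) + (30) = 45.
Reducing mod 11: 45 ≡ 1 (mod 11).
Since F(a, b, c) ≡ 1 ≠ 0 (mod 11), P does NOT lie on the curve.


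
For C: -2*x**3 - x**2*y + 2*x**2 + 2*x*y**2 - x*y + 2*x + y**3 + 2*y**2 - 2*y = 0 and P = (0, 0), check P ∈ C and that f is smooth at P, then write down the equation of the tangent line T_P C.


Tangent line at P: 2*x - 2*y = 0.

Step 1: f(0, 0) = 0, so P lies on C.
Step 2: partial derivatives
  f_x(x, y) = -6*x**2 - 2*x*y + 4*x + 2*y**2 - y + 2, f_y(x, y) = -x**2 + 4*x*y - x + 3*y**2 + 4*y - 2.
  f_x(P) = 2, f_y(P) = -2 (gradient nonzero, so P is smooth).
Step 3: tangent line at P: 2·(x − 0) + -2·(y − 0) = 0.
Expanding: 2*x - 2*y = 0.


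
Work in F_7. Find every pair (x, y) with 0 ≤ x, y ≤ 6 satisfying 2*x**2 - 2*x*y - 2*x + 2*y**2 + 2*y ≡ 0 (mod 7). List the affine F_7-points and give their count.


Affine F_7-points: {(0, 0), (0, 6), (1, 0), (2, 4), (3, 4), (3, 5)}; count = 6.

For each of the 49 pairs (x, y) ∈ F_7², evaluate f(x, y) mod 7. Record the zeros.
  x = 0: [0↦0, 1↦4, 2↦5, 3↦3, 4↦5, 5↦4, 6↦0]  zeros at y ∈ {0, 6}
  x = 1: [0↦0, 1↦2, 2↦1, 3↦4, 4↦4, 5↦1, 6↦2]  zeros at y ∈ {0}
  x = 2: [0↦4, 1↦4, 2↦1, 3↦2, 4↦0, 5↦2, 6↦1]  zeros at y ∈ {4}
  x = 3: [0↦5, 1↦3, 2↦5, 3↦4, 4↦0, 5↦0, 6↦4]  zeros at y ∈ {4, 5}
  x = 4: [0↦3, 1↦6, 2↦6, 3↦3, 4↦4, 5↦2, 6↦4]  zeros at y ∈ ∅
  x = 5: [0↦5, 1↦6, 2↦4, 3↦6, 4↦5, 5↦1, 6↦1]  zeros at y ∈ ∅
  x = 6: [0↦4, 1↦3, 2↦6, 3↦6, 4↦3, 5↦4, 6↦2]  zeros at y ∈ ∅
Collecting zeros: affine points = {(0, 0), (0, 6), (1, 0), (2, 4), (3, 4), (3, 5)}.
Total count |C(F_7)_aff| = 6.


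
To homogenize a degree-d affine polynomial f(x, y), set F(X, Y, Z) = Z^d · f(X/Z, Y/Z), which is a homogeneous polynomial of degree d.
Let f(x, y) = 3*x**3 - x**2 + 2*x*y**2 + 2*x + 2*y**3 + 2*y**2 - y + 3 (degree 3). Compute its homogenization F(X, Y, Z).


F(X, Y, Z) = 3*X**3 - X**2*Z + 2*X*Y**2 + 2*X*Z**2 + 2*Y**3 + 2*Y**2*Z - Y*Z**2 + 3*Z**3

deg(f) = 3.
Substitute x = X/Z, y = Y/Z into f, then multiply by Z^3.
  monomial 3·x^3·y^0 ↦ 3·X^3·Y^0·Z^0.
  monomial -1·x^2·y^0 ↦ -1·X^2·Y^0·Z^1.
  monomial 2·x^1·y^2 ↦ 2·X^1·Y^2·Z^0.
  monomial 2·x^1·y^0 ↦ 2·X^1·Y^0·Z^2.
  monomial 2·x^0·y^3 ↦ 2·X^0·Y^3·Z^0.
  monomial 2·x^0·y^2 ↦ 2·X^0·Y^2·Z^1.
  monomial -1·x^0·y^1 ↦ -1·X^0·Y^1·Z^2.
  monomial 3·x^0·y^0 ↦ 3·X^0·Y^0·Z^3.
Collecting: F(X, Y, Z) = 3*X**3 - X**2*Z + 2*X*Y**2 + 2*X*Z**2 + 2*Y**3 + 2*Y**2*Z - Y*Z**2 + 3*Z**3.


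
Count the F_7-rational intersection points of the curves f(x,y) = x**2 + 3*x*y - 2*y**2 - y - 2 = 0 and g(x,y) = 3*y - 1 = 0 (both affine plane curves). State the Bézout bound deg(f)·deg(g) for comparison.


Common zeros: ∅; count = 0; Bézout bound = 2.

deg(f) = 2, deg(g) = 1, so Bézout bound = 2.
Scan x ∈ F_7. For each x, list the y ∈ F_7 with f(x, y) ≡ 0 and those with g(x, y) ≡ 0 (mod 7); the common zeros in that column are the intersection.
  x = 0: f ≡ 0 at y ∈ ∅; g ≡ 0 at y ∈ {5}; common: ∅.
  x = 1: f ≡ 0 at y ∈ ∅; g ≡ 0 at y ∈ {5}; common: ∅.
  x = 2: f ≡ 0 at y ∈ ∅; g ≡ 0 at y ∈ {5}; common: ∅.
  x = 3: f ≡ 0 at y ∈ {0, 4}; g ≡ 0 at y ∈ {5}; common: ∅.
  x = 4: f ≡ 0 at y ∈ {0, 2}; g ≡ 0 at y ∈ {5}; common: ∅.
  x = 5: f ≡ 0 at y ∈ {1, 6}; g ≡ 0 at y ∈ {5}; common: ∅.
  x = 6: f ≡ 0 at y ∈ {1, 4}; g ≡ 0 at y ∈ {5}; common: ∅.
Collecting: common zeros = ∅, so the count is 0.
Comparison with the Bézout bound: 0 ≤ 2 = deg(f)·deg(g), as expected for curves with no common component (the affine F_7-count falls short of the bound because intersections may lie at infinity, over extension fields, or carry multiplicity).


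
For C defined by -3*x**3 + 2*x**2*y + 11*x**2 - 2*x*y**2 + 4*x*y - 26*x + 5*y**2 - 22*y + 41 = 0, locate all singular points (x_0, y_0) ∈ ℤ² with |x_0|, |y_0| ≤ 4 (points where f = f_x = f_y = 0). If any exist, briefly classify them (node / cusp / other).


Singular points: {(2, 3)}; classification: node.

Compute partial derivatives:
  f_x = -9*x**2 + 4*x*y + 22*x - 2*y**2 + 4*y - 26.
  f_y = 2*x**2 - 4*x*y + 4*x + 10*y - 22.
Scan x_0 ∈ {−4, ..., 4}. For each x_0, f_y(x_0, y) is a polynomial in y; find its integer roots y ∈ {−4, ..., 4}, then test f_x and f at those candidates.
  x = -4: f_y(-4, y) = 26*y - 6; no integer root y with |y| ≤ 4.
  x = -3: f_y(-3, y) = 22*y - 16; no integer root y with |y| ≤ 4.
  x = -2: f_y(-2, y) = 18*y - 22; no integer root y with |y| ≤ 4.
  x = -1: f_y(-1, y) = 14*y - 24; no integer root y with |y| ≤ 4.
  x = 0: f_y(0, y) = 10*y - 22; no integer root y with |y| ≤ 4.
  x = 1: f_y(1, y) = 6*y - 16; no integer root y with |y| ≤ 4.
  x = 2: f_y(2, y) = 2*y - 6; vanishes at y ∈ {3}. (2, 3): f_x = 0, f = 0 — SINGULAR.
  x = 3: f_y(3, y) = 8 - 2*y; vanishes at y ∈ {4}. (3, 4): f_x = -9 ≠ 0.
  x = 4: f_y(4, y) = 26 - 6*y; no integer root y with |y| ≤ 4.
Only singular point on the grid: (2, 3).
Classify: substitute x = 2 + u, y = 3 + v and expand: f = -3*u**3 + 2*u**2*v - u**2 - 2*u*v**2 + v**2.
No constant or linear terms (consistent with a singular point). Quadratic part: -u**2 + v**2. Cubic part: -3*u**3 + 2*u**2*v - 2*u*v**2.
The quadratic part v**2 - u**2 = (v − u)(v + u) splits into two distinct linear factors, so there are two distinct tangent lines y − 3 = ±(x − 2) — this is a node (ordinary double point).
Classification: node.


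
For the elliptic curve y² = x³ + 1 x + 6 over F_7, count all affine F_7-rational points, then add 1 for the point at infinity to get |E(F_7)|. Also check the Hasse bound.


Affine points = {(1, 1), (1, 6), (2, 3), (2, 4), (3, 1), (3, 6), (4, 2), (4, 5), (6, 2), (6, 5)}; affine count = 10; |E(F_7)| = 11.

Discriminant check: Δ ∝ 4a³ + 27b² = 4·1³ + 27·6² = 4·1 + 27·36 ≡ 3 (mod 7). Nonzero ⇒ E is nonsingular.
For each x ∈ F_7, compute rhs = x³ + 1·x + 6 mod 7, then count y ∈ F_7 with y² ≡ rhs.
  x = 0: rhs = 6, matching y values: none (0 points).
  x = 1: rhs = 1, matching y values: 1, 6 (2 points).
  x = 2: rhs = 2, matching y values: 3, 4 (2 points).
  x = 3: rhs = 1, matching y values: 1, 6 (2 points).
  x = 4: rhs = 4, matching y values: 2, 5 (2 points).
  x = 5: rhs = 3, matching y values: none (0 points).
  x = 6: rhs = 4, matching y values: 2, 5 (2 points).
Total affine count: 10.
Full point count |E(F_7)| = 10 + 1 = 11.
Hasse bound: |11 − (7+1)| = |3| = 3 ≤ 2√7 ≈ 5.2915 ✓.


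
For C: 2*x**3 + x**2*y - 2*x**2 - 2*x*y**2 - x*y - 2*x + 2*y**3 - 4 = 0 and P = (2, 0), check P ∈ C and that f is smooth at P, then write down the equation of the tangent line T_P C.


Tangent line at P: 14*x + 2*y - 28 = 0.

Step 1: f(2, 0) = 0, so P lies on C.
Step 2: partial derivatives
  f_x(x, y) = 6*x**2 + 2*x*y - 4*x - 2*y**2 - y - 2, f_y(x, y) = x**2 - 4*x*y - x + 6*y**2.
  f_x(P) = 14, f_y(P) = 2 (gradient nonzero, so P is smooth).
Step 3: tangent line at P: 14·(x − 2) + 2·(y − 0) = 0.
Expanding: 14*x + 2*y - 28 = 0.


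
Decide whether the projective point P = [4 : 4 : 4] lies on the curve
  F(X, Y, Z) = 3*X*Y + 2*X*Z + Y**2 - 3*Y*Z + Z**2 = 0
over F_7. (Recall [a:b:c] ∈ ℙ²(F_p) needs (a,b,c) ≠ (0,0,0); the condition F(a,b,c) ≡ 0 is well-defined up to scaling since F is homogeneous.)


F(4,4,4) ≡ 1 (mod 7); P is NOT on the curve.

Evaluate F(4, 4, 4) term-by-term (mod 7).
  3*X*Y ↦ 3·4·4·1 = 48
  2*X*Z ↦ 2·4·1·4 = 32
  Y**2 ↦ 1·1·16·1 = 16
  -3*Y*Z ↦ -3·1·4·4 = -48
  Z**2 ↦ 1·1·1·16 = 16
Sum: F(4, 4, 4) = (48) + (32) + (16) + (-48) + (16) = 64.
Reducing mod 7: 64 ≡ 1 (mod 7).
Since F(a, b, c) ≡ 1 ≠ 0 (mod 7), P does NOT lie on the curve.


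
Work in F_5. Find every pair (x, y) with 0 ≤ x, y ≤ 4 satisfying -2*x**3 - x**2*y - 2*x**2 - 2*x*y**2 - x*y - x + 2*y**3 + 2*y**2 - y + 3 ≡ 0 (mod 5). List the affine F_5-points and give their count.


Affine F_5-points: {(0, 2), (2, 1), (2, 4), (3, 4)}; count = 4.

For each of the 25 pairs (x, y) ∈ F_5², evaluate f(x, y) mod 5. Record the zeros.
  x = 0: [0↦3, 1↦1, 2↦0, 3↦2, 4↦4]  zeros at y ∈ {2}
  x = 1: [0↦3, 1↦2, 2↦3, 3↦3, 4↦4]  zeros at y ∈ ∅
  x = 2: [0↦2, 1↦0, 2↦1, 3↦2, 4↦0]  zeros at y ∈ {1, 4}
  x = 3: [0↦3, 1↦3, 2↦2, 3↦2, 4↦0]  zeros at y ∈ {4}
  x = 4: [0↦4, 1↦4, 2↦4, 3↦1, 4↦2]  zeros at y ∈ ∅
Collecting zeros: affine points = {(0, 2), (2, 1), (2, 4), (3, 4)}.
Total count |C(F_5)_aff| = 4.


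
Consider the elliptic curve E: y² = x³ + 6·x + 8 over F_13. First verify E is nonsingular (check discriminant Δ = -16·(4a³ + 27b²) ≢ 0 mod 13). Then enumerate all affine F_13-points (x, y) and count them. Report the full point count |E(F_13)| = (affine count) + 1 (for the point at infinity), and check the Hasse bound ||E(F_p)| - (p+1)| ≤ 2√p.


Affine points = {(3, 1), (3, 12), (6, 0), (7, 4), (7, 9), (8, 3), (8, 10), (11, 1), (11, 12), (12, 1), (12, 12)}; affine count = 11; |E(F_13)| = 12.

Discriminant check: Δ ∝ 4a³ + 27b² = 4·6³ + 27·8² = 4·216 + 27·64 ≡ 5 (mod 13). Nonzero ⇒ E is nonsingular.
For each x ∈ F_13, compute rhs = x³ + 6·x + 8 mod 13, then count y ∈ F_13 with y² ≡ rhs.
  x = 0: rhs = 8, matching y values: none (0 points).
  x = 1: rhs = 2, matching y values: none (0 points).
  x = 2: rhs = 2, matching y values: none (0 points).
  x = 3: rhs = 1, matching y values: 1, 12 (2 points).
  x = 4: rhs = 5, matching y values: none (0 points).
  x = 5: rhs = 7, matching y values: none (0 points).
  x = 6: rhs = 0, matching y values: 0 (1 points).
  x = 7: rhs = 3, matching y values: 4, 9 (2 points).
  x = 8: rhs = 9, matching y values: 3, 10 (2 points).
  x = 9: rhs = 11, matching y values: none (0 points).
  x = 10: rhs = 2, matching y values: none (0 points).
  x = 11: rhs = 1, matching y values: 1, 12 (2 points).
  x = 12: rhs = 1, matching y values: 1, 12 (2 points).
Total affine count: 11.
Full point count |E(F_13)| = 11 + 1 = 12.
Hasse bound: |12 − (13+1)| = |-2| = 2 ≤ 2√13 ≈ 7.2111 ✓.


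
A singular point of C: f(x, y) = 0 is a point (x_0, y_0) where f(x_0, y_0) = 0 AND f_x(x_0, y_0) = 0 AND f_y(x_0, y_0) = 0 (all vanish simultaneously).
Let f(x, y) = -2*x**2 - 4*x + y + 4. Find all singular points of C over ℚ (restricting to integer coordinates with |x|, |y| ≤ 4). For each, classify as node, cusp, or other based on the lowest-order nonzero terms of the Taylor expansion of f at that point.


No singular points in the scanned grid; C is smooth there.

Compute partial derivatives:
  f_x = -4*x - 4.
  f_y = 1.
f_y = 1 is a nonzero constant, so f_y never vanishes: no point (x, y) can satisfy f = f_x = f_y = 0. In particular no (x, y) ∈ {−4, ..., 4}² is singular; the curve is smooth.


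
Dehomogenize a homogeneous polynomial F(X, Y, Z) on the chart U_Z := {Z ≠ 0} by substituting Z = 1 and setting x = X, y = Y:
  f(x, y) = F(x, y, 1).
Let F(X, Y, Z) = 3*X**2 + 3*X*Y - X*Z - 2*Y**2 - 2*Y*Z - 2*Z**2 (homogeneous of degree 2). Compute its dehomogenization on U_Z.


f(x, y) = 3*x**2 + 3*x*y - x - 2*y**2 - 2*y - 2

On U_Z we set Z = 1. Each monomial c·X^i·Y^j·Z^k in F becomes c·x^i·y^j·1^k = c·x^i·y^j.
Substituting Z = 1: F(X, Y, 1) = 3*x**2 + 3*x*y - x - 2*y**2 - 2*y - 2.
Note: deg(f) ≤ deg(F) = 2; strict inequality happens when F is divisible by Z (lost terms).


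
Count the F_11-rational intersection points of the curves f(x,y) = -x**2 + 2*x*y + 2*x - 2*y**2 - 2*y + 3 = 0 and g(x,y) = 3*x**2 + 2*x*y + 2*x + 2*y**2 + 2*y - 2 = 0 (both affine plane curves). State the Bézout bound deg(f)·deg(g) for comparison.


Common zeros: {(3, 2)}; count = 1; Bézout bound = 4.

deg(f) = 2, deg(g) = 2, so Bézout bound = 4.
Scan x ∈ F_11. For each x, list the y ∈ F_11 with f(x, y) ≡ 0 and those with g(x, y) ≡ 0 (mod 11); the common zeros in that column are the intersection.
  x = 0: f ≡ 0 at y ∈ ∅; g ≡ 0 at y ∈ {3, 7}; common: ∅.
  x = 1: f ≡ 0 at y ∈ ∅; g ≡ 0 at y ∈ {3, 6}; common: ∅.
  x = 2: f ≡ 0 at y ∈ ∅; g ≡ 0 at y ∈ {1, 7}; common: ∅.
  x = 3: f ≡ 0 at y ∈ {0, 2}; g ≡ 0 at y ∈ {2, 5}; common: {2}.
  x = 4: f ≡ 0 at y ∈ ∅; g ≡ 0 at y ∈ {1, 5}; common: ∅.
  x = 5: f ≡ 0 at y ∈ {5, 10}; g ≡ 0 at y ∈ ∅; common: ∅.
  x = 6: f ≡ 0 at y ∈ {6, 10}; g ≡ 0 at y ∈ {2}; common: ∅.
  x = 7: f ≡ 0 at y ∈ {1, 5}; g ≡ 0 at y ∈ ∅; common: ∅.
  x = 8: f ≡ 0 at y ∈ {1, 6}; g ≡ 0 at y ∈ ∅; common: ∅.
  x = 9: f ≡ 0 at y ∈ ∅; g ≡ 0 at y ∈ {6}; common: ∅.
  x = 10: f ≡ 0 at y ∈ {0, 9}; g ≡ 0 at y ∈ ∅; common: ∅.
Collecting: common zeros = {(3, 2)}, so the count is 1.
Comparison with the Bézout bound: 1 ≤ 4 = deg(f)·deg(g), as expected for curves with no common component (the affine F_11-count falls short of the bound because intersections may lie at infinity, over extension fields, or carry multiplicity).


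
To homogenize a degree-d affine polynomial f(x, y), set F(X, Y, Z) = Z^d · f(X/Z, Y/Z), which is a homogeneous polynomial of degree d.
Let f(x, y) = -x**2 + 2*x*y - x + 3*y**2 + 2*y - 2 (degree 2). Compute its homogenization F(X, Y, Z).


F(X, Y, Z) = -X**2 + 2*X*Y - X*Z + 3*Y**2 + 2*Y*Z - 2*Z**2

deg(f) = 2.
Substitute x = X/Z, y = Y/Z into f, then multiply by Z^2.
  monomial -1·x^2·y^0 ↦ -1·X^2·Y^0·Z^0.
  monomial 2·x^1·y^1 ↦ 2·X^1·Y^1·Z^0.
  monomial -1·x^1·y^0 ↦ -1·X^1·Y^0·Z^1.
  monomial 3·x^0·y^2 ↦ 3·X^0·Y^2·Z^0.
  monomial 2·x^0·y^1 ↦ 2·X^0·Y^1·Z^1.
  monomial -2·x^0·y^0 ↦ -2·X^0·Y^0·Z^2.
Collecting: F(X, Y, Z) = -X**2 + 2*X*Y - X*Z + 3*Y**2 + 2*Y*Z - 2*Z**2.


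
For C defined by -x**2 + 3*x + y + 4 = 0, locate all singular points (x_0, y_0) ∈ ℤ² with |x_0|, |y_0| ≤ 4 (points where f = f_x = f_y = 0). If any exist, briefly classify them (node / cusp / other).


No singular points in the scanned grid; C is smooth there.

Compute partial derivatives:
  f_x = 3 - 2*x.
  f_y = 1.
f_y = 1 is a nonzero constant, so f_y never vanishes: no point (x, y) can satisfy f = f_x = f_y = 0. In particular no (x, y) ∈ {−4, ..., 4}² is singular; the curve is smooth.


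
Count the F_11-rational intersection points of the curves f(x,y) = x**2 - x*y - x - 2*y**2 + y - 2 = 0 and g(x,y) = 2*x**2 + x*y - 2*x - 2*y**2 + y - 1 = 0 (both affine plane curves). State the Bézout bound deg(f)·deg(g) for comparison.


Common zeros: ∅; count = 0; Bézout bound = 4.

deg(f) = 2, deg(g) = 2, so Bézout bound = 4.
Scan x ∈ F_11. For each x, list the y ∈ F_11 with f(x, y) ≡ 0 and those with g(x, y) ≡ 0 (mod 11); the common zeros in that column are the intersection.
  x = 0: f ≡ 0 at y ∈ ∅; g ≡ 0 at y ∈ {8, 9}; common: ∅.
  x = 1: f ≡ 0 at y ∈ ∅; g ≡ 0 at y ∈ ∅; common: ∅.
  x = 2: f ≡ 0 at y ∈ {0, 5}; g ≡ 0 at y ∈ {9}; common: ∅.
  x = 3: f ≡ 0 at y ∈ {1, 9}; g ≡ 0 at y ∈ {0, 2}; common: ∅.
  x = 4: f ≡ 0 at y ∈ {5, 10}; g ≡ 0 at y ∈ {4}; common: ∅.
  x = 5: f ≡ 0 at y ∈ ∅; g ≡ 0 at y ∈ ∅; common: ∅.
  x = 6: f ≡ 0 at y ∈ ∅; g ≡ 0 at y ∈ {4, 5}; common: ∅.
  x = 7: f ≡ 0 at y ∈ {9, 10}; g ≡ 0 at y ∈ ∅; common: ∅.
  x = 8: f ≡ 0 at y ∈ ∅; g ≡ 0 at y ∈ {2, 8}; common: ∅.
  x = 9: f ≡ 0 at y ∈ ∅; g ≡ 0 at y ∈ {0, 5}; common: ∅.
  x = 10: f ≡ 0 at y ∈ {0, 1}; g ≡ 0 at y ∈ ∅; common: ∅.
Collecting: common zeros = ∅, so the count is 0.
Comparison with the Bézout bound: 0 ≤ 4 = deg(f)·deg(g), as expected for curves with no common component (the affine F_11-count falls short of the bound because intersections may lie at infinity, over extension fields, or carry multiplicity).


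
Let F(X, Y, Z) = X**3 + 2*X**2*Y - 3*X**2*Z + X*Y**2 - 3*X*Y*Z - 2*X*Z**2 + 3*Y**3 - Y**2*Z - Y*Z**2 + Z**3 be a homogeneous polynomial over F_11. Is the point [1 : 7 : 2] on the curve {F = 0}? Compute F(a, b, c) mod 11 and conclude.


F(1,7,2) ≡ 6 (mod 11); P is NOT on the curve.

Evaluate F(1, 7, 2) term-by-term (mod 11).
  X**3 ↦ 1·1·1·1 = 1
  2*X**2*Y ↦ 2·1·7·1 = 14
  -3*X**2*Z ↦ -3·1·1·2 = -6
  X*Y**2 ↦ 1·1·49·1 = 49
  -3*X*Y*Z ↦ -3·1·7·2 = -42
  -2*X*Z**2 ↦ -2·1·1·4 = -8
  3*Y**3 ↦ 3·1·343·1 = 1029
  -Y**2*Z ↦ -1·1·49·2 = -98
  -Y*Z**2 ↦ -1·1·7·4 = -28
  Z**3 ↦ 1·1·1·8 = 8
Sum: F(1, 7, 2) = (1) + (14) + (-6) + (49) + (-42) + (-8) + (1029) + (-98) + (-28) + (8) = 919.
Reducing mod 11: 919 ≡ 6 (mod 11).
Since F(a, b, c) ≡ 6 ≠ 0 (mod 11), P does NOT lie on the curve.


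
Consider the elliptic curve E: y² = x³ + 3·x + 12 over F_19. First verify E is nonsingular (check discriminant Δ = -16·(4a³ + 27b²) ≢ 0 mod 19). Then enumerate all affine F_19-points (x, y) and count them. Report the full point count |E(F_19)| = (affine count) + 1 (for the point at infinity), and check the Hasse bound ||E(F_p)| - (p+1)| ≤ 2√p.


Affine points = {(1, 4), (1, 15), (2, 8), (2, 11), (5, 0), (8, 4), (8, 15), (10, 4), (10, 15), (12, 3), (12, 16), (13, 5), (13, 14), (14, 9), (14, 10), (17, 6), (17, 13)}; affine count = 17; |E(F_19)| = 18.

Discriminant check: Δ ∝ 4a³ + 27b² = 4·3³ + 27·12² = 4·27 + 27·144 ≡ 6 (mod 19). Nonzero ⇒ E is nonsingular.
For each x ∈ F_19, compute rhs = x³ + 3·x + 12 mod 19, then count y ∈ F_19 with y² ≡ rhs.
  x = 0: rhs = 12, matching y values: none (0 points).
  x = 1: rhs = 16, matching y values: 4, 15 (2 points).
  x = 2: rhs = 7, matching y values: 8, 11 (2 points).
  x = 3: rhs = 10, matching y values: none (0 points).
  x = 4: rhs = 12, matching y values: none (0 points).
  x = 5: rhs = 0, matching y values: 0 (1 points).
  x = 6: rhs = 18, matching y values: none (0 points).
  x = 7: rhs = 15, matching y values: none (0 points).
  x = 8: rhs = 16, matching y values: 4, 15 (2 points).
  x = 9: rhs = 8, matching y values: none (0 points).
  x = 10: rhs = 16, matching y values: 4, 15 (2 points).
  x = 11: rhs = 8, matching y values: none (0 points).
  x = 12: rhs = 9, matching y values: 3, 16 (2 points).
  x = 13: rhs = 6, matching y values: 5, 14 (2 points).
  x = 14: rhs = 5, matching y values: 9, 10 (2 points).
  x = 15: rhs = 12, matching y values: none (0 points).
  x = 16: rhs = 14, matching y values: none (0 points).
  x = 17: rhs = 17, matching y values: 6, 13 (2 points).
  x = 18: rhs = 8, matching y values: none (0 points).
Total affine count: 17.
Full point count |E(F_19)| = 17 + 1 = 18.
Hasse bound: |18 − (19+1)| = |-2| = 2 ≤ 2√19 ≈ 8.7178 ✓.


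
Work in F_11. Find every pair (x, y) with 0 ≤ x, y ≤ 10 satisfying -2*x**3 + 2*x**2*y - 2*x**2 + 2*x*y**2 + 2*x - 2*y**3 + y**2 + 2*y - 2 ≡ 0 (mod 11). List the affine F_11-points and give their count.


Affine F_11-points: {(0, 8), (1, 2), (2, 0), (3, 8), (4, 0), (4, 2), (4, 8), (5, 1), (6, 3), (7, 2), (8, 3), (10, 3), (10, 4), (10, 9)}; count = 14.

For each of the 121 pairs (x, y) ∈ F_11², evaluate f(x, y) mod 11. Record the zeros.
  x = 0: [0↦9, 1↦10, 2↦1, 3↦3, 4↦4, 5↦3, 6↦10, 7↦2, 8↦0, 9↦3, 10↦10]  zeros at y ∈ {8}
  x = 1: [0↦7, 1↦1, 2↦0, 3↦3, 4↦9, 5↦6, 6↦4, 7↦2, 8↦10, 9↦5, 10↦8]  zeros at y ∈ {2}
  x = 2: [0↦0, 1↦2, 2↦2, 3↦10, 4↦3, 5↦2, 6↦6, 7↦3, 8↦3, 9↦5, 10↦8]  zeros at y ∈ {0}
  x = 3: [0↦9, 1↦1, 2↦6, 3↦1, 4↦7, 5↦1, 6↦4, 7↦4, 8↦0, 9↦2, 10↦9]  zeros at y ∈ {8}
  x = 4: [0↦0, 1↦8, 2↦0, 3↦8, 4↦9, 5↦2, 6↦8, 7↦4, 8↦0, 9↦6, 10↦10]  zeros at y ∈ {0, 2, 8}
  x = 5: [0↦5, 1↦0, 2↦5, 3↦8, 4↦8, 5↦4, 6↦6, 7↦2, 8↦2, 9↦5, 10↦10]  zeros at y ∈ {1}
  x = 6: [0↦1, 1↦9, 2↦9, 3↦0, 4↦3, 5↦6, 6↦8, 7↦8, 8↦5, 9↦9, 10↦8]  zeros at y ∈ {3}
  x = 7: [0↦9, 1↦1, 2↦0, 3↦5, 4↦4, 5↦7, 6↦2, 7↦10, 8↦8, 9↦6, 10↦3]  zeros at y ∈ {2}
  x = 8: [0↦6, 1↦8, 2↦10, 3↦0, 4↦10, 5↦6, 6↦9, 7↦7, 8↦10, 9↦6, 10↦5]  zeros at y ∈ {3}
  x = 9: [0↦2, 1↦7, 2↦5, 3↦6, 4↦9, 5↦2, 6↦6, 7↦9, 8↦10, 9↦8, 10↦2]  zeros at y ∈ ∅
  x = 10: [0↦7, 1↦8, 2↦6, 3↦0, 4↦0, 5↦5, 6↦3, 7↦4, 8↦7, 9↦0, 10↦4]  zeros at y ∈ {3, 4, 9}
Collecting zeros: affine points = {(0, 8), (1, 2), (2, 0), (3, 8), (4, 0), (4, 2), (4, 8), (5, 1), (6, 3), (7, 2), (8, 3), (10, 3), (10, 4), (10, 9)}.
Total count |C(F_11)_aff| = 14.


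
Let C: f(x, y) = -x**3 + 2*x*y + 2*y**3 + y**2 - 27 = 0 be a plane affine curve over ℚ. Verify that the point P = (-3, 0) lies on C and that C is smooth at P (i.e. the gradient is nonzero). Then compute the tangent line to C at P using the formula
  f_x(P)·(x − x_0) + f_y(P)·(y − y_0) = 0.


Tangent line at P: -27*x - 6*y - 81 = 0.

Step 1: f(-3, 0) = 0, so P lies on C.
Step 2: partial derivatives
  f_x(x, y) = -3*x**2 + 2*y, f_y(x, y) = 2*x + 6*y**2 + 2*y.
  f_x(P) = -27, f_y(P) = -6 (gradient nonzero, so P is smooth).
Step 3: tangent line at P: -27·(x − -3) + -6·(y − 0) = 0.
Expanding: -27*x - 6*y - 81 = 0.


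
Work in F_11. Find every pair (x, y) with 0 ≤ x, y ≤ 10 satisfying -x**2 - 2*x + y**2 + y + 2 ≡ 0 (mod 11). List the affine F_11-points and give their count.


Affine F_11-points: {(0, 4), (0, 6), (1, 3), (1, 7), (2, 2), (2, 8), (3, 1), (3, 9), (4, 0), (4, 10), (5, 0), (5, 10), (6, 1), (6, 9), (7, 2), (7, 8), (8, 3), (8, 7), (9, 4), (9, 6), (10, 5)}; count = 21.

For each of the 121 pairs (x, y) ∈ F_11², evaluate f(x, y) mod 11. Record the zeros.
  x = 0: [0↦2, 1↦4, 2↦8, 3↦3, 4↦0, 5↦10, 6↦0, 7↦3, 8↦8, 9↦4, 10↦2]  zeros at y ∈ {4, 6}
  x = 1: [0↦10, 1↦1, 2↦5, 3↦0, 4↦8, 5↦7, 6↦8, 7↦0, 8↦5, 9↦1, 10↦10]  zeros at y ∈ {3, 7}
  x = 2: [0↦5, 1↦7, 2↦0, 3↦6, 4↦3, 5↦2, 6↦3, 7↦6, 8↦0, 9↦7, 10↦5]  zeros at y ∈ {2, 8}
  x = 3: [0↦9, 1↦0, 2↦4, 3↦10, 4↦7, 5↦6, 6↦7, 7↦10, 8↦4, 9↦0, 10↦9]  zeros at y ∈ {1, 9}
  x = 4: [0↦0, 1↦2, 2↦6, 3↦1, 4↦9, 5↦8, 6↦9, 7↦1, 8↦6, 9↦2, 10↦0]  zeros at y ∈ {0, 10}
  x = 5: [0↦0, 1↦2, 2↦6, 3↦1, 4↦9, 5↦8, 6↦9, 7↦1, 8↦6, 9↦2, 10↦0]  zeros at y ∈ {0, 10}
  x = 6: [0↦9, 1↦0, 2↦4, 3↦10, 4↦7, 5↦6, 6↦7, 7↦10, 8↦4, 9↦0, 10↦9]  zeros at y ∈ {1, 9}
  x = 7: [0↦5, 1↦7, 2↦0, 3↦6, 4↦3, 5↦2, 6↦3, 7↦6, 8↦0, 9↦7, 10↦5]  zeros at y ∈ {2, 8}
  x = 8: [0↦10, 1↦1, 2↦5, 3↦0, 4↦8, 5↦7, 6↦8, 7↦0, 8↦5, 9↦1, 10↦10]  zeros at y ∈ {3, 7}
  x = 9: [0↦2, 1↦4, 2↦8, 3↦3, 4↦0, 5↦10, 6↦0, 7↦3, 8↦8, 9↦4, 10↦2]  zeros at y ∈ {4, 6}
  x = 10: [0↦3, 1↦5, 2↦9, 3↦4, 4↦1, 5↦0, 6↦1, 7↦4, 8↦9, 9↦5, 10↦3]  zeros at y ∈ {5}
Collecting zeros: affine points = {(0, 4), (0, 6), (1, 3), (1, 7), (2, 2), (2, 8), (3, 1), (3, 9), (4, 0), (4, 10), (5, 0), (5, 10), (6, 1), (6, 9), (7, 2), (7, 8), (8, 3), (8, 7), (9, 4), (9, 6), (10, 5)}.
Total count |C(F_11)_aff| = 21.


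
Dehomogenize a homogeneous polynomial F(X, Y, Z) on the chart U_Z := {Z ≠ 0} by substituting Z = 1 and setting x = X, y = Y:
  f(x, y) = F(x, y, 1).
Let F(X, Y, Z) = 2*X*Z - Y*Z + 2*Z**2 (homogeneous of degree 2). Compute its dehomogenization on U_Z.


f(x, y) = 2*x - y + 2

On U_Z we set Z = 1. Each monomial c·X^i·Y^j·Z^k in F becomes c·x^i·y^j·1^k = c·x^i·y^j.
Substituting Z = 1: F(X, Y, 1) = 2*x - y + 2.
Note: deg(f) ≤ deg(F) = 2; strict inequality happens when F is divisible by Z (lost terms).


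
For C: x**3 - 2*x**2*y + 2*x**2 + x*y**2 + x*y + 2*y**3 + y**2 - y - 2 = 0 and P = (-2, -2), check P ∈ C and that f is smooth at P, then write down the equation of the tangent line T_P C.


Tangent line at P: -10*x + 17*y + 14 = 0.

Step 1: f(-2, -2) = 0, so P lies on C.
Step 2: partial derivatives
  f_x(x, y) = 3*x**2 - 4*x*y + 4*x + y**2 + y, f_y(x, y) = -2*x**2 + 2*x*y + x + 6*y**2 + 2*y - 1.
  f_x(P) = -10, f_y(P) = 17 (gradient nonzero, so P is smooth).
Step 3: tangent line at P: -10·(x − -2) + 17·(y − -2) = 0.
Expanding: -10*x + 17*y + 14 = 0.


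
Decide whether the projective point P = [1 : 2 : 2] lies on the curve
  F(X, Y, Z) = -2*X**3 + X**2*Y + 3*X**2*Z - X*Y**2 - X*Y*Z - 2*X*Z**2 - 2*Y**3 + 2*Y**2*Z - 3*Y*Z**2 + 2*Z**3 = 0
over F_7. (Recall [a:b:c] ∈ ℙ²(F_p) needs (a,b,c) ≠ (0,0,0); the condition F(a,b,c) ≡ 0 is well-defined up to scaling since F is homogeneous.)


F(1,2,2) ≡ 3 (mod 7); P is NOT on the curve.

Evaluate F(1, 2, 2) term-by-term (mod 7).
  -2*X**3 ↦ -2·1·1·1 = -2
  X**2*Y ↦ 1·1·2·1 = 2
  3*X**2*Z ↦ 3·1·1·2 = 6
  -X*Y**2 ↦ -1·1·4·1 = -4
  -X*Y*Z ↦ -1·1·2·2 = -4
  -2*X*Z**2 ↦ -2·1·1·4 = -8
  -2*Y**3 ↦ -2·1·8·1 = -16
  2*Y**2*Z ↦ 2·1·4·2 = 16
  -3*Y*Z**2 ↦ -3·1·2·4 = -24
  2*Z**3 ↦ 2·1·1·8 = 16
Sum: F(1, 2, 2) = (-2) + (2) + (6) + (-4) + (-4) + (-8) + (-16) + (16) + (-24) + (16) = -18.
Reducing mod 7: -18 ≡ 3 (mod 7).
Since F(a, b, c) ≡ 3 ≠ 0 (mod 7), P does NOT lie on the curve.


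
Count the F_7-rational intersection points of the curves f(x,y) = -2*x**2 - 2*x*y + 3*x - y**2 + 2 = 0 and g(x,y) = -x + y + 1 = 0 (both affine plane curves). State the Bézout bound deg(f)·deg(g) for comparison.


Common zeros: ∅; count = 0; Bézout bound = 2.

deg(f) = 2, deg(g) = 1, so Bézout bound = 2.
Scan x ∈ F_7. For each x, list the y ∈ F_7 with f(x, y) ≡ 0 and those with g(x, y) ≡ 0 (mod 7); the common zeros in that column are the intersection.
  x = 0: f ≡ 0 at y ∈ {3, 4}; g ≡ 0 at y ∈ {6}; common: ∅.
  x = 1: f ≡ 0 at y ∈ {1, 4}; g ≡ 0 at y ∈ {0}; common: ∅.
  x = 2: f ≡ 0 at y ∈ {0, 3}; g ≡ 0 at y ∈ {1}; common: ∅.
  x = 3: f ≡ 0 at y ∈ {0, 1}; g ≡ 0 at y ∈ {2}; common: ∅.
  x = 4: f ≡ 0 at y ∈ ∅; g ≡ 0 at y ∈ {3}; common: ∅.
  x = 5: f ≡ 0 at y ∈ ∅; g ≡ 0 at y ∈ {4}; common: ∅.
  x = 6: f ≡ 0 at y ∈ ∅; g ≡ 0 at y ∈ {5}; common: ∅.
Collecting: common zeros = ∅, so the count is 0.
Comparison with the Bézout bound: 0 ≤ 2 = deg(f)·deg(g), as expected for curves with no common component (the affine F_7-count falls short of the bound because intersections may lie at infinity, over extension fields, or carry multiplicity).


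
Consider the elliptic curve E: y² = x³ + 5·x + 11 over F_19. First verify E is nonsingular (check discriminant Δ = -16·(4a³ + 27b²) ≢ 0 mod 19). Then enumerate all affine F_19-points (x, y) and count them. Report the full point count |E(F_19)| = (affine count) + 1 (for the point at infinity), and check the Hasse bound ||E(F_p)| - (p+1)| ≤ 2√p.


Affine points = {(0, 7), (0, 12), (1, 6), (1, 13), (4, 0), (5, 3), (5, 16), (7, 3), (7, 16), (9, 5), (9, 14), (10, 4), (10, 15), (16, 8), (16, 11), (18, 9), (18, 10)}; affine count = 17; |E(F_19)| = 18.

Discriminant check: Δ ∝ 4a³ + 27b² = 4·5³ + 27·11² = 4·125 + 27·121 ≡ 5 (mod 19). Nonzero ⇒ E is nonsingular.
For each x ∈ F_19, compute rhs = x³ + 5·x + 11 mod 19, then count y ∈ F_19 with y² ≡ rhs.
  x = 0: rhs = 11, matching y values: 7, 12 (2 points).
  x = 1: rhs = 17, matching y values: 6, 13 (2 points).
  x = 2: rhs = 10, matching y values: none (0 points).
  x = 3: rhs = 15, matching y values: none (0 points).
  x = 4: rhs = 0, matching y values: 0 (1 points).
  x = 5: rhs = 9, matching y values: 3, 16 (2 points).
  x = 6: rhs = 10, matching y values: none (0 points).
  x = 7: rhs = 9, matching y values: 3, 16 (2 points).
  x = 8: rhs = 12, matching y values: none (0 points).
  x = 9: rhs = 6, matching y values: 5, 14 (2 points).
  x = 10: rhs = 16, matching y values: 4, 15 (2 points).
  x = 11: rhs = 10, matching y values: none (0 points).
  x = 12: rhs = 13, matching y values: none (0 points).
  x = 13: rhs = 12, matching y values: none (0 points).
  x = 14: rhs = 13, matching y values: none (0 points).
  x = 15: rhs = 3, matching y values: none (0 points).
  x = 16: rhs = 7, matching y values: 8, 11 (2 points).
  x = 17: rhs = 12, matching y values: none (0 points).
  x = 18: rhs = 5, matching y values: 9, 10 (2 points).
Total affine count: 17.
Full point count |E(F_19)| = 17 + 1 = 18.
Hasse bound: |18 − (19+1)| = |-2| = 2 ≤ 2√19 ≈ 8.7178 ✓.


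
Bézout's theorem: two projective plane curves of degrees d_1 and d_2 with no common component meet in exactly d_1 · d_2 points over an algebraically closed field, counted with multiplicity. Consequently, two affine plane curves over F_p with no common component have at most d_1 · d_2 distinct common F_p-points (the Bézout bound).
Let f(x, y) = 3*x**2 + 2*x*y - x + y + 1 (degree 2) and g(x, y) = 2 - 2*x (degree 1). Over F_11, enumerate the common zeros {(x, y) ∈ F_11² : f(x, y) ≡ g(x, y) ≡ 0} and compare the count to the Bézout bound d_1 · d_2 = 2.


Common zeros: {(1, 10)}; count = 1; Bézout bound = 2.

deg(f) = 2, deg(g) = 1, so Bézout bound = 2.
Scan x ∈ F_11. For each x, list the y ∈ F_11 with f(x, y) ≡ 0 and those with g(x, y) ≡ 0 (mod 11); the common zeros in that column are the intersection.
  x = 0: f ≡ 0 at y ∈ {10}; g ≡ 0 at y ∈ ∅; common: ∅.
  x = 1: f ≡ 0 at y ∈ {10}; g ≡ 0 at y ∈ {0, 1, 2, 3, 4, 5, 6, 7, 8, 9, 10}; common: {10}.
  x = 2: f ≡ 0 at y ∈ {0}; g ≡ 0 at y ∈ ∅; common: ∅.
  x = 3: f ≡ 0 at y ∈ {9}; g ≡ 0 at y ∈ ∅; common: ∅.
  x = 4: f ≡ 0 at y ∈ {6}; g ≡ 0 at y ∈ ∅; common: ∅.
  x = 5: f ≡ 0 at y ∈ ∅; g ≡ 0 at y ∈ ∅; common: ∅.
  x = 6: f ≡ 0 at y ∈ {9}; g ≡ 0 at y ∈ ∅; common: ∅.
  x = 7: f ≡ 0 at y ∈ {6}; g ≡ 0 at y ∈ ∅; common: ∅.
  x = 8: f ≡ 0 at y ∈ {4}; g ≡ 0 at y ∈ ∅; common: ∅.
  x = 9: f ≡ 0 at y ∈ {5}; g ≡ 0 at y ∈ ∅; common: ∅.
  x = 10: f ≡ 0 at y ∈ {5}; g ≡ 0 at y ∈ ∅; common: ∅.
Collecting: common zeros = {(1, 10)}, so the count is 1.
Comparison with the Bézout bound: 1 ≤ 2 = deg(f)·deg(g), as expected for curves with no common component (the affine F_11-count falls short of the bound because intersections may lie at infinity, over extension fields, or carry multiplicity).


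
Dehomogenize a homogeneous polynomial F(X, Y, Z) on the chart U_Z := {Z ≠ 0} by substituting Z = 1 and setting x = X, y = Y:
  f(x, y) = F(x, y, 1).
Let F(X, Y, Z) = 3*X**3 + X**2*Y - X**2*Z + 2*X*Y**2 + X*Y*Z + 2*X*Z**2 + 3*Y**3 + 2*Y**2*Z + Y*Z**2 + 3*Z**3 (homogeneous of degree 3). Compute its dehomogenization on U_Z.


f(x, y) = 3*x**3 + x**2*y - x**2 + 2*x*y**2 + x*y + 2*x + 3*y**3 + 2*y**2 + y + 3

On U_Z we set Z = 1. Each monomial c·X^i·Y^j·Z^k in F becomes c·x^i·y^j·1^k = c·x^i·y^j.
Substituting Z = 1: F(X, Y, 1) = 3*x**3 + x**2*y - x**2 + 2*x*y**2 + x*y + 2*x + 3*y**3 + 2*y**2 + y + 3.
Note: deg(f) ≤ deg(F) = 3; strict inequality happens when F is divisible by Z (lost terms).


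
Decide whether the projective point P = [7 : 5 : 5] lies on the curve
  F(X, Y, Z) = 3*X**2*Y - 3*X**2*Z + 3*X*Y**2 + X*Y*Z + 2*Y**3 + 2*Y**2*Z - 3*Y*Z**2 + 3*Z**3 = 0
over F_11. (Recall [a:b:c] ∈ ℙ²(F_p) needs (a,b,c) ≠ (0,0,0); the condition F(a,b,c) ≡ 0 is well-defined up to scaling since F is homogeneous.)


F(7,5,5) ≡ 1 (mod 11); P is NOT on the curve.

Evaluate F(7, 5, 5) term-by-term (mod 11).
  3*X**2*Y ↦ 3·49·5·1 = 735
  -3*X**2*Z ↦ -3·49·1·5 = -735
  3*X*Y**2 ↦ 3·7·25·1 = 525
  X*Y*Z ↦ 1·7·5·5 = 175
  2*Y**3 ↦ 2·1·125·1 = 250
  2*Y**2*Z ↦ 2·1·25·5 = 250
  -3*Y*Z**2 ↦ -3·1·5·25 = -375
  3*Z**3 ↦ 3·1·1·125 = 375
Sum: F(7, 5, 5) = (735) + (-735) + (525) + (175) + (250) + (250) + (-375) + (375) = 1200.
Reducing mod 11: 1200 ≡ 1 (mod 11).
Since F(a, b, c) ≡ 1 ≠ 0 (mod 11), P does NOT lie on the curve.
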